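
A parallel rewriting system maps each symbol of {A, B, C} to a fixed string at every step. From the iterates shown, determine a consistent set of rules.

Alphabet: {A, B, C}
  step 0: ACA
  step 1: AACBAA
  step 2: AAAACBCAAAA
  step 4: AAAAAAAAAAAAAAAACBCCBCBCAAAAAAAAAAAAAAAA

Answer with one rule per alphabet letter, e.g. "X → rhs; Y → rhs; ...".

A->AA, B->C, C->CB

  step 1 ⇒ step 2: AACBAA ⇒ AA·AA·CB·C·AA·AA
    A ↦ AA
    B ↦ C
    C ↦ CB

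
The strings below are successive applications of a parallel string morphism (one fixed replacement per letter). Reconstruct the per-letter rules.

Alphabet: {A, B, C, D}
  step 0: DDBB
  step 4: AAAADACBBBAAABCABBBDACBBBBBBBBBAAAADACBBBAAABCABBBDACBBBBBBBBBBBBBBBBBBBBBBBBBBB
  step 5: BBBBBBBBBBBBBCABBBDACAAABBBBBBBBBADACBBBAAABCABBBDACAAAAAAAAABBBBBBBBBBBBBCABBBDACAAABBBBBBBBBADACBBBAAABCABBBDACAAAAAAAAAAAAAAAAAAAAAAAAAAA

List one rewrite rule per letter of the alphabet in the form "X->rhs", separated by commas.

A->BBB, B->A, C->DAC, D->BCA

  step 4 ⇒ step 5: AAAADACBBBAAABCABBBDACBBBBBBBBBAAAADACBBBAAABCABBBDACBBBBBBBBBBBBBBBBBBBBBBBBBBB ⇒ BBB·BBB·BBB·BBB·BCA·BBB·DAC·A·A·A·BBB·BBB·BBB·A·DAC·BBB·A·A·A·BCA·BBB·DAC·A·A·A·A·A·A·A·A·A·BBB·BBB·BBB·BBB·BCA·BBB·DAC·A·A·A·BBB·BBB·BBB·A·DAC·BBB·A·A·A·BCA·BBB·DAC·A·A·A·A·A·A·A·A·A·A·A·A·A·A·A·A·A·A·A·A·A·A·A·A·A·A·A
    A ↦ BBB
    B ↦ A
    C ↦ DAC
    D ↦ BCA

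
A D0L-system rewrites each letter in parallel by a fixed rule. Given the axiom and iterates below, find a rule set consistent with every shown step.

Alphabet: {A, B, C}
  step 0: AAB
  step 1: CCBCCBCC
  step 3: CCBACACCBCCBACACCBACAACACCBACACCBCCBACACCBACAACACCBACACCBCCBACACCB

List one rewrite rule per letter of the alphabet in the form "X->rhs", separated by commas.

  step 0 ⇒ step 1: AAB ⇒ CCB·CCB·CC
    A ↦ CCB
    B ↦ CC
    C ↦ ACA  (constrained at step 1)

A->CCB, B->CC, C->ACA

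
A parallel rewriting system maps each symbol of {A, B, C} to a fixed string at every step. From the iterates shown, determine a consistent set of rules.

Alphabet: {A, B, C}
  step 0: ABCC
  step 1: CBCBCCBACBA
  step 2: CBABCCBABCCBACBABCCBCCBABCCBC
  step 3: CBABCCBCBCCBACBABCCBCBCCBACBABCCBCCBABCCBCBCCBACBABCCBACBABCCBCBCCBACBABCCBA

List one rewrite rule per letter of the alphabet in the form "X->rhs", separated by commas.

  step 2 ⇒ step 3: CBABCCBABCCBACBABCCBCCBABCCBC ⇒ CBA·BC·CBC·BC·CBA·CBA·BC·CBC·BC·CBA·CBA·BC·CBC·CBA·BC·CBC·BC·CBA·CBA·BC·CBA·CBA·BC·CBC·BC·CBA·CBA·BC·CBA
    A ↦ CBC
    B ↦ BC
    C ↦ CBA

A->CBC, B->BC, C->CBA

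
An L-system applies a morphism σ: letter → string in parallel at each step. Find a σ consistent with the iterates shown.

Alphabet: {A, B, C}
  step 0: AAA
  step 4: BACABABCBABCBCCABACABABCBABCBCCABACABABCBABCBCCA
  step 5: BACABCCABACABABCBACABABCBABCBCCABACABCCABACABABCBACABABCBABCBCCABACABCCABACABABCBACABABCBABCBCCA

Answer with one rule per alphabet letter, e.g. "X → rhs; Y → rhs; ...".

  step 4 ⇒ step 5: BACABABCBABCBCCABACABABCBABCBCCABACABABCBABCBCCA ⇒ BA·CA·BC·CA·BA·CA·BA·BC·BA·CA·BA·BC·BA·BC·BC·CA·BA·CA·BC·CA·BA·CA·BA·BC·BA·CA·BA·BC·BA·BC·BC·CA·BA·CA·BC·CA·BA·CA·BA·BC·BA·CA·BA·BC·BA·BC·BC·CA
    A ↦ CA
    B ↦ BA
    C ↦ BC

A->CA, B->BA, C->BC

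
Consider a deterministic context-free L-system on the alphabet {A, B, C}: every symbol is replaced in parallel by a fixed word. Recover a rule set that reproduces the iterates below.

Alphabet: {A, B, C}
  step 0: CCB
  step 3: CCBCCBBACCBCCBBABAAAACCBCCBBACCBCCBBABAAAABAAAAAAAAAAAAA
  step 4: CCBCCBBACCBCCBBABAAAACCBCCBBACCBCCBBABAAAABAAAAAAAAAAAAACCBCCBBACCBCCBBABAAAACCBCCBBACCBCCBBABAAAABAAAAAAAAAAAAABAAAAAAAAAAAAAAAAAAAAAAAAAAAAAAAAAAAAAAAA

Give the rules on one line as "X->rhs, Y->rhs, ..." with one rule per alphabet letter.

  step 3 ⇒ step 4: CCBCCBBACCBCCBBABAAAACCBCCBBACCBCCBBABAAAABAAAAAAAAAAAAA ⇒ CCB·CCB·BA·CCB·CCB·BA·BA·AAA·CCB·CCB·BA·CCB·CCB·BA·BA·AAA·BA·AAA·AAA·AAA·AAA·CCB·CCB·BA·CCB·CCB·BA·BA·AAA·CCB·CCB·BA·CCB·CCB·BA·BA·AAA·BA·AAA·AAA·AAA·AAA·BA·AAA·AAA·AAA·AAA·AAA·AAA·AAA·AAA·AAA·AAA·AAA·AAA·AAA
    A ↦ AAA
    B ↦ BA
    C ↦ CCB

A->AAA, B->BA, C->CCB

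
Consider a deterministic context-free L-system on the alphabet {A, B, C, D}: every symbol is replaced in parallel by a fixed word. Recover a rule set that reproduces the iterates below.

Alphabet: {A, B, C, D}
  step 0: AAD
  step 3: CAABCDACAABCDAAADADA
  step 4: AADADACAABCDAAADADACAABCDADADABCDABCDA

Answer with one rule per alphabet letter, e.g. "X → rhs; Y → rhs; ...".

A->DA, B->C, C->AA, D->BC

  step 3 ⇒ step 4: CAABCDACAABCDAAADADA ⇒ AA·DA·DA·C·AA·BC·DA·AA·DA·DA·C·AA·BC·DA·DA·DA·BC·DA·BC·DA
    A ↦ DA
    B ↦ C
    C ↦ AA
    D ↦ BC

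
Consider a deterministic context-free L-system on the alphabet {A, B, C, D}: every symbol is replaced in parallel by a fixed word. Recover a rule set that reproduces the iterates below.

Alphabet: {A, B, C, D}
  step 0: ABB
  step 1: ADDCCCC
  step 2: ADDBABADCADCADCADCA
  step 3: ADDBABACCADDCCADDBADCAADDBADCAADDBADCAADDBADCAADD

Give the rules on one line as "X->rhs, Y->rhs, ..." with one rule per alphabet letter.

A->ADD, B->CC, C->DCA, D->BA

  step 2 ⇒ step 3: ADDBABADCADCADCADCA ⇒ ADD·BA·BA·CC·ADD·CC·ADD·BA·DCA·ADD·BA·DCA·ADD·BA·DCA·ADD·BA·DCA·ADD
    A ↦ ADD
    B ↦ CC
    C ↦ DCA
    D ↦ BA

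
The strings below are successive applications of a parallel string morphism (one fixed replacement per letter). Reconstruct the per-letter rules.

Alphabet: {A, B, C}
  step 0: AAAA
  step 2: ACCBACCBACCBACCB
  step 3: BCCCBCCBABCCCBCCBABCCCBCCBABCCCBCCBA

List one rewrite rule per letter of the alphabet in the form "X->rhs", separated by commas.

A->BC, B->A, C->CCB

  step 2 ⇒ step 3: ACCBACCBACCBACCB ⇒ BC·CCB·CCB·A·BC·CCB·CCB·A·BC·CCB·CCB·A·BC·CCB·CCB·A
    A ↦ BC
    B ↦ A
    C ↦ CCB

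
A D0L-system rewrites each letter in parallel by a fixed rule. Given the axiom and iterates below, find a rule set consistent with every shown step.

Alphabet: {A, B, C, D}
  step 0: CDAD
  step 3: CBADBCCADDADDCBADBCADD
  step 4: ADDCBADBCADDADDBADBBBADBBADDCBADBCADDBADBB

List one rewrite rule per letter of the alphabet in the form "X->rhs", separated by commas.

A->BAD, B->C, C->ADD, D->B

  step 3 ⇒ step 4: CBADBCCADDADDCBADBCADD ⇒ ADD·C·BAD·B·C·ADD·ADD·BAD·B·B·BAD·B·B·ADD·C·BAD·B·C·ADD·BAD·B·B
    A ↦ BAD
    B ↦ C
    C ↦ ADD
    D ↦ B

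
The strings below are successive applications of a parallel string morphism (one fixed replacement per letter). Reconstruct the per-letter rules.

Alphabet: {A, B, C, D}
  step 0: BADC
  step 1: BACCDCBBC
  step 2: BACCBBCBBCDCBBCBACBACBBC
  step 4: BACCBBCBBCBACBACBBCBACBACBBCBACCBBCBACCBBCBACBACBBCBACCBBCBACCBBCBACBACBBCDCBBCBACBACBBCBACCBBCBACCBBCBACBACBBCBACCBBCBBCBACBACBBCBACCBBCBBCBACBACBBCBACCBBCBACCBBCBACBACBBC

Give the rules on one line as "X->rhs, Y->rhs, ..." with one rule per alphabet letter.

A->C, B->BAC, C->BBC, D->DC

  step 1 ⇒ step 2: BACCDCBBC ⇒ BAC·C·BBC·BBC·DC·BBC·BAC·BAC·BBC
    A ↦ C
    B ↦ BAC
    C ↦ BBC
    D ↦ DC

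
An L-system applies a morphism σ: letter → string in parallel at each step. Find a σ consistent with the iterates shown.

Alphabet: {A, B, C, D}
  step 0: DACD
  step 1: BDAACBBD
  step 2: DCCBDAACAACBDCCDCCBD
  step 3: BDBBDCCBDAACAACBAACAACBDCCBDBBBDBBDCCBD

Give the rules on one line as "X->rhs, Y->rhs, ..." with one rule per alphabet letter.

A->AAC, B->DCC, C->B, D->BD

  step 2 ⇒ step 3: DCCBDAACAACBDCCDCCBD ⇒ BD·B·B·DCC·BD·AAC·AAC·B·AAC·AAC·B·DCC·BD·B·B·BD·B·B·DCC·BD
    A ↦ AAC
    B ↦ DCC
    C ↦ B
    D ↦ BD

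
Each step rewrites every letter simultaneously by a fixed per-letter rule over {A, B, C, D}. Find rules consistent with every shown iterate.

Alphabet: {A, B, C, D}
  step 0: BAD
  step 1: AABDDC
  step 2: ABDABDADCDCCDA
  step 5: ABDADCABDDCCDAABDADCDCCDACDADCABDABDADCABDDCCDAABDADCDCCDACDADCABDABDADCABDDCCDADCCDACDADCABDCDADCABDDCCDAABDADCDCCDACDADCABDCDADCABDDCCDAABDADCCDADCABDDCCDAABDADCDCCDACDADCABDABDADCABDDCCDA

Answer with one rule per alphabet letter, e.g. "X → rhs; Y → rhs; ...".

  step 1 ⇒ step 2: AABDDC ⇒ ABD·ABD·A·DC·DC·CDA
    A ↦ ABD
    B ↦ A
    C ↦ CDA
    D ↦ DC

A->ABD, B->A, C->CDA, D->DC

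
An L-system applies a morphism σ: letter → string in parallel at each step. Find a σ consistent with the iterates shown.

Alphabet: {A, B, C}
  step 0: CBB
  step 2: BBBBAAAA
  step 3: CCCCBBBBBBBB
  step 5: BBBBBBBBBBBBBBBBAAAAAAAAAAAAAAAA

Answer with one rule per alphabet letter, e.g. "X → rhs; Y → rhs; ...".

  step 2 ⇒ step 3: BBBBAAAA ⇒ C·C·C·C·BB·BB·BB·BB
    A ↦ BB
    B ↦ C
    C ↦ AA  (constrained at step 0)

A->BB, B->C, C->AA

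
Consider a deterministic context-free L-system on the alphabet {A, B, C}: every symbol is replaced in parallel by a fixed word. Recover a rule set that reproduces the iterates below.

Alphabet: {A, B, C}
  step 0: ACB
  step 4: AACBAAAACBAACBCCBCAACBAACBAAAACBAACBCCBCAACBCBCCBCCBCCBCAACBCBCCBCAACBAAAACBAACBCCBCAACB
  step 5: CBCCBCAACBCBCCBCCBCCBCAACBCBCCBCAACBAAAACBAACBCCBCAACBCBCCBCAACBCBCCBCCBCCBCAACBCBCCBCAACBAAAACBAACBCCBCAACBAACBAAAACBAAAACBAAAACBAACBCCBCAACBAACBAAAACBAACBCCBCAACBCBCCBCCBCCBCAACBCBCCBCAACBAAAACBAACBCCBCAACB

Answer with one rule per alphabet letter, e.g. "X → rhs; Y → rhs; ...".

A->CBC, B->CB, C->AA

  step 4 ⇒ step 5: AACBAAAACBAACBCCBCAACBAACBAAAACBAACBCCBCAACBCBCCBCCBCCBCAACBCBCCBCAACBAAAACBAACBCCBCAACB ⇒ CBC·CBC·AA·CB·CBC·CBC·CBC·CBC·AA·CB·CBC·CBC·AA·CB·AA·AA·CB·AA·CBC·CBC·AA·CB·CBC·CBC·AA·CB·CBC·CBC·CBC·CBC·AA·CB·CBC·CBC·AA·CB·AA·AA·CB·AA·CBC·CBC·AA·CB·AA·CB·AA·AA·CB·AA·AA·CB·AA·AA·CB·AA·CBC·CBC·AA·CB·AA·CB·AA·AA·CB·AA·CBC·CBC·AA·CB·CBC·CBC·CBC·CBC·AA·CB·CBC·CBC·AA·CB·AA·AA·CB·AA·CBC·CBC·AA·CB
    A ↦ CBC
    B ↦ CB
    C ↦ AA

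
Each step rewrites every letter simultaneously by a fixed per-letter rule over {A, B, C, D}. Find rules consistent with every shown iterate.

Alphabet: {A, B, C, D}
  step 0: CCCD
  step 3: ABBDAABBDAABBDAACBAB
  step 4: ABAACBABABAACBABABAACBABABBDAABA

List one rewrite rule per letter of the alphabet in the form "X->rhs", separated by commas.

A->AB, B->A, C->BD, D->CB

  step 3 ⇒ step 4: ABBDAABBDAABBDAACBAB ⇒ AB·A·A·CB·AB·AB·A·A·CB·AB·AB·A·A·CB·AB·AB·BD·A·AB·A
    A ↦ AB
    B ↦ A
    C ↦ BD
    D ↦ CB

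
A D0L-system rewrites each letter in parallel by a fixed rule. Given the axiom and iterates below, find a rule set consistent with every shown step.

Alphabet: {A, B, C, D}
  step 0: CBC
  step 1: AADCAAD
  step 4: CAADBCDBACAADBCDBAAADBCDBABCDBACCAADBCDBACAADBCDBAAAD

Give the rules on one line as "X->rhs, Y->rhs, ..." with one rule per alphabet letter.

A->DBA, B->C, C->AAD, D->B

  step 0 ⇒ step 1: CBC ⇒ AAD·C·AAD
    B ↦ C
    C ↦ AAD
    A ↦ DBA  (constrained at step 1)
    D ↦ B  (constrained at step 1)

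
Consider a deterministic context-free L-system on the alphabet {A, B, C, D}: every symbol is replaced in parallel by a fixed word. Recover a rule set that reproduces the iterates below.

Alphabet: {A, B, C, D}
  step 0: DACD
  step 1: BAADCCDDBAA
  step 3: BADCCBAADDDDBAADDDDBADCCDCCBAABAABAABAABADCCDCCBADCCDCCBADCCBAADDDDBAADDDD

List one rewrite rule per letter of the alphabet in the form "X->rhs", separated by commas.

  step 0 ⇒ step 1: DACD ⇒ BAA·DCC·DD·BAA
    A ↦ DCC
    C ↦ DD
    D ↦ BAA
    B ↦ BA  (constrained at step 1)

A->DCC, B->BA, C->DD, D->BAA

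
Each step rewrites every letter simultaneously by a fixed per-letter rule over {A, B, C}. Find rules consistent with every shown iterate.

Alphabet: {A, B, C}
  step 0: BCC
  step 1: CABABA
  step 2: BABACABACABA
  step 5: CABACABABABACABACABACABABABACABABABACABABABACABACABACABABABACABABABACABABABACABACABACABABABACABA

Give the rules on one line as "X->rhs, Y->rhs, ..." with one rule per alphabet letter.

A->BA, B->CA, C->BA

  step 1 ⇒ step 2: CABABA ⇒ BA·BA·CA·BA·CA·BA
    A ↦ BA
    B ↦ CA
    C ↦ BA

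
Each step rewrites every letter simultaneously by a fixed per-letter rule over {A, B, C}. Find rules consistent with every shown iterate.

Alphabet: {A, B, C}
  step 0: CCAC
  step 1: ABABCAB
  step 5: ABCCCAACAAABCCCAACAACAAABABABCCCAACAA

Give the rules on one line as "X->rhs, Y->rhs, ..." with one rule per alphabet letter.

A->C, B->AA, C->AB

  step 0 ⇒ step 1: CCAC ⇒ AB·AB·C·AB
    A ↦ C
    C ↦ AB
    B ↦ AA  (constrained at step 1)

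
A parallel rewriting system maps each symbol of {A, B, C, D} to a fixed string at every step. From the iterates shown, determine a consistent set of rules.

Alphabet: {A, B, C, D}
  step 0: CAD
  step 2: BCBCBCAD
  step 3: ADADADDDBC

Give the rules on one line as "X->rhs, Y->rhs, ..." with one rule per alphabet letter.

A->DD, B->A, C->D, D->BC

  step 2 ⇒ step 3: BCBCBCAD ⇒ A·D·A·D·A·D·DD·BC
    A ↦ DD
    B ↦ A
    C ↦ D
    D ↦ BC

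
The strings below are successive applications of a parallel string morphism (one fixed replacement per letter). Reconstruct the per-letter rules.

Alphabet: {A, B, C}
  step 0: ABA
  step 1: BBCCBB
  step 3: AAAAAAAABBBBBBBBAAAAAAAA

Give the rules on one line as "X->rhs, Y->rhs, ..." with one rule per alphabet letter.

A->BB, B->CC, C->AA

  step 0 ⇒ step 1: ABA ⇒ BB·CC·BB
    A ↦ BB
    B ↦ CC
    C ↦ AA  (constrained at step 1)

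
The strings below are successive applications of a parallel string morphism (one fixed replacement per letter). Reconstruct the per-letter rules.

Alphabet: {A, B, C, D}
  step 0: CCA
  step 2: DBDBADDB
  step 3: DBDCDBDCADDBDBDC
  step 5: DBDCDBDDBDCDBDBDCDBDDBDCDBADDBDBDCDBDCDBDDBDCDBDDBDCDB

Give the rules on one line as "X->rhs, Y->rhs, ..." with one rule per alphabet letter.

A->AD, B->DC, C->D, D->DB

  step 2 ⇒ step 3: DBDBADDB ⇒ DB·DC·DB·DC·AD·DB·DB·DC
    A ↦ AD
    B ↦ DC
    D ↦ DB
    C ↦ D  (constrained at step 0)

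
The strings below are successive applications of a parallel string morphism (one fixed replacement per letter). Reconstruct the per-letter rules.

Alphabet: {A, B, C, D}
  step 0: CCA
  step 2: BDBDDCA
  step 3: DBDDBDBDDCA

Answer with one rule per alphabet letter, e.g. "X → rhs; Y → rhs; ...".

A->CA, B->D, C->D, D->BD

  step 2 ⇒ step 3: BDBDDCA ⇒ D·BD·D·BD·BD·D·CA
    A ↦ CA
    B ↦ D
    C ↦ D
    D ↦ BD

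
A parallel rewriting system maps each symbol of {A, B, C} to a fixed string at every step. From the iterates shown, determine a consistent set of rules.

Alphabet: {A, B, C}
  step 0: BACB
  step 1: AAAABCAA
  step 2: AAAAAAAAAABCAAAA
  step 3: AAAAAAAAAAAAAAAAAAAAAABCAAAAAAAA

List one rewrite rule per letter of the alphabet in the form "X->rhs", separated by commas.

A->AA, B->AA, C->BC

  step 2 ⇒ step 3: AAAAAAAAAABCAAAA ⇒ AA·AA·AA·AA·AA·AA·AA·AA·AA·AA·AA·BC·AA·AA·AA·AA
    A ↦ AA
    B ↦ AA
    C ↦ BC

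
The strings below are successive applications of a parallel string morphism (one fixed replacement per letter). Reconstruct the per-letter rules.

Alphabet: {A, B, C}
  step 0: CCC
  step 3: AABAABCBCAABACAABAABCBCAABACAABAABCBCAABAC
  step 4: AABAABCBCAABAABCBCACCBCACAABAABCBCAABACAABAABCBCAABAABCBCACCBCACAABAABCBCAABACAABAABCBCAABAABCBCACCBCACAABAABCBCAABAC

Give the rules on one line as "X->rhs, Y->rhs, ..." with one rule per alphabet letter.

  step 3 ⇒ step 4: AABAABCBCAABACAABAABCBCAABACAABAABCBCAABAC ⇒ AAB·AAB·CBC·AAB·AAB·CBC·AC·CBC·AC·AAB·AAB·CBC·AAB·AC·AAB·AAB·CBC·AAB·AAB·CBC·AC·CBC·AC·AAB·AAB·CBC·AAB·AC·AAB·AAB·CBC·AAB·AAB·CBC·AC·CBC·AC·AAB·AAB·CBC·AAB·AC
    A ↦ AAB
    B ↦ CBC
    C ↦ AC

A->AAB, B->CBC, C->AC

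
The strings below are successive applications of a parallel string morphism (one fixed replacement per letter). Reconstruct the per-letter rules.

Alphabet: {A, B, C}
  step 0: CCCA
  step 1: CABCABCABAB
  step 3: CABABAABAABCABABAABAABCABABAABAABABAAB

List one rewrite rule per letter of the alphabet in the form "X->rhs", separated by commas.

A->AB, B->A, C->CAB

  step 0 ⇒ step 1: CCCA ⇒ CAB·CAB·CAB·AB
    A ↦ AB
    C ↦ CAB
    B ↦ A  (constrained at step 1)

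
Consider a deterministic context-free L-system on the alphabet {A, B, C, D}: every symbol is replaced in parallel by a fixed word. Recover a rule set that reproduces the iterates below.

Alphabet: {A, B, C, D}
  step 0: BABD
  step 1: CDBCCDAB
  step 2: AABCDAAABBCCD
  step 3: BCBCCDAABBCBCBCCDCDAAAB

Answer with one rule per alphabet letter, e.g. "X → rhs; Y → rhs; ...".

  step 2 ⇒ step 3: AABCDAAABBCCD ⇒ BC·BC·CD·A·AB·BC·BC·BC·CD·CD·A·A·AB
    A ↦ BC
    B ↦ CD
    C ↦ A
    D ↦ AB

A->BC, B->CD, C->A, D->AB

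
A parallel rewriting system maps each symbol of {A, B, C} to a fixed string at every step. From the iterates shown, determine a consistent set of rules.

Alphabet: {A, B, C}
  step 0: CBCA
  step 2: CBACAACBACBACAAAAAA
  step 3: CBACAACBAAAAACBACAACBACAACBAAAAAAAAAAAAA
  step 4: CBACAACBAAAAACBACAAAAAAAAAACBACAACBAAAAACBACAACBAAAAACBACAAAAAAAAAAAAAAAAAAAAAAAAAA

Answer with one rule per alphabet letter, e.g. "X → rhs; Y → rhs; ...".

A->AA, B->C, C->CBA

  step 3 ⇒ step 4: CBACAACBAAAAACBACAACBACAACBAAAAAAAAAAAAA ⇒ CBA·C·AA·CBA·AA·AA·CBA·C·AA·AA·AA·AA·AA·CBA·C·AA·CBA·AA·AA·CBA·C·AA·CBA·AA·AA·CBA·C·AA·AA·AA·AA·AA·AA·AA·AA·AA·AA·AA·AA·AA
    A ↦ AA
    B ↦ C
    C ↦ CBA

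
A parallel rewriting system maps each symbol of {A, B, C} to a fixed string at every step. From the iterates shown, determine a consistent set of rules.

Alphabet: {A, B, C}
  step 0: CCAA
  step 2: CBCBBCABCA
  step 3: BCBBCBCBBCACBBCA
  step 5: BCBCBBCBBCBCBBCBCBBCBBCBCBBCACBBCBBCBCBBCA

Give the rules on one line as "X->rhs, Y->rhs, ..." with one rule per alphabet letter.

  step 2 ⇒ step 3: CBCBBCABCA ⇒ B·CB·B·CB·CB·B·CA·CB·B·CA
    A ↦ CA
    B ↦ CB
    C ↦ B

A->CA, B->CB, C->B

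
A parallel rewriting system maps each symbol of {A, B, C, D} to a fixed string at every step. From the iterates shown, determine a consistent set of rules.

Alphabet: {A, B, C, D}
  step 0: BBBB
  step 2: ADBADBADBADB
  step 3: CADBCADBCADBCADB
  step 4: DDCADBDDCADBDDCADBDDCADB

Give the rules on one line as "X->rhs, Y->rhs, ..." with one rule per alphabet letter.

A->C, B->DB, C->DD, D->A

  step 3 ⇒ step 4: CADBCADBCADBCADB ⇒ DD·C·A·DB·DD·C·A·DB·DD·C·A·DB·DD·C·A·DB
    A ↦ C
    B ↦ DB
    C ↦ DD
    D ↦ A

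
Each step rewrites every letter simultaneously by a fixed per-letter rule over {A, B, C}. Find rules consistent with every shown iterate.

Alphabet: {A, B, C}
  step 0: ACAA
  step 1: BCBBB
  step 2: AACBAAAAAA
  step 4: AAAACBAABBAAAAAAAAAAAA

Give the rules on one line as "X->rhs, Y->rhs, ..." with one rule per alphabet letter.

A->B, B->AA, C->CB

  step 1 ⇒ step 2: BCBBB ⇒ AA·CB·AA·AA·AA
    B ↦ AA
    C ↦ CB
  step 0 ⇒ step 1: ACAA ⇒ B·CB·B·B
    A ↦ B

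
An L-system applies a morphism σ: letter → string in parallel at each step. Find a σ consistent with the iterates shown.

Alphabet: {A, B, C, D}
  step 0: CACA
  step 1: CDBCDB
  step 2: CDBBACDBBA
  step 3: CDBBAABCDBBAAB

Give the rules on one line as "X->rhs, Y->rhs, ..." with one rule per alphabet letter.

  step 2 ⇒ step 3: CDBBACDBBA ⇒ CD·BB·A·A·B·CD·BB·A·A·B
    A ↦ B
    B ↦ A
    C ↦ CD
    D ↦ BB

A->B, B->A, C->CD, D->BB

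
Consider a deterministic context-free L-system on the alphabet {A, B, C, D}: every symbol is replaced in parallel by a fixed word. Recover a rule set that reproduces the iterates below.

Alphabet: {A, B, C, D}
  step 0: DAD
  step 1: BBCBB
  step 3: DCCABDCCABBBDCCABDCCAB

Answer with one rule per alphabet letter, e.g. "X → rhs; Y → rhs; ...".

A->C, B->CAB, C->D, D->BB

  step 0 ⇒ step 1: DAD ⇒ BB·C·BB
    A ↦ C
    D ↦ BB
    B ↦ CAB  (constrained at step 1)
    C ↦ D  (constrained at step 1)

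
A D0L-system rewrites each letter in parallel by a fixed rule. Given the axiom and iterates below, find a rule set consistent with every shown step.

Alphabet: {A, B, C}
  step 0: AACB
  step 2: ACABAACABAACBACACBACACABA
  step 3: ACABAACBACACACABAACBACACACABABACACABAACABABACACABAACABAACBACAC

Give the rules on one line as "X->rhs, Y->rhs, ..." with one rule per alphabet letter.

  step 2 ⇒ step 3: ACABAACABAACBACACBACACABA ⇒ AC·ABA·AC·BAC·AC·AC·ABA·AC·BAC·AC·AC·ABA·BAC·AC·ABA·AC·ABA·BAC·AC·ABA·AC·ABA·AC·BAC·AC
    A ↦ AC
    B ↦ BAC
    C ↦ ABA

A->AC, B->BAC, C->ABA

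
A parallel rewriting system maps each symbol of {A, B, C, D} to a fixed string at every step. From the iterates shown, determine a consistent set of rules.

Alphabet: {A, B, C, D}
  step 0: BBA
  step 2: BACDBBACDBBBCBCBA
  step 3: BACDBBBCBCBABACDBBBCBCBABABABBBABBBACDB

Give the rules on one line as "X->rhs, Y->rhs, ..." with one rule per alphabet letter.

  step 2 ⇒ step 3: BACDBBACDBBBCBCBA ⇒ BA·CDB·BB·CBC·BA·BA·CDB·BB·CBC·BA·BA·BA·BB·BA·BB·BA·CDB
    A ↦ CDB
    B ↦ BA
    C ↦ BB
    D ↦ CBC

A->CDB, B->BA, C->BB, D->CBC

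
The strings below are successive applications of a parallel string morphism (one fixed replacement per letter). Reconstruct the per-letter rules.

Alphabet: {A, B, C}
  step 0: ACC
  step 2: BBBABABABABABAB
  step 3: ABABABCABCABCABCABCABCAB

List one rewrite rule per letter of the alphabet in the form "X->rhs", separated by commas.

  step 2 ⇒ step 3: BBBABABABABABAB ⇒ AB·AB·AB·C·AB·C·AB·C·AB·C·AB·C·AB·C·AB
    A ↦ C
    B ↦ AB
    C ↦ BBB  (constrained at step 0)

A->C, B->AB, C->BBB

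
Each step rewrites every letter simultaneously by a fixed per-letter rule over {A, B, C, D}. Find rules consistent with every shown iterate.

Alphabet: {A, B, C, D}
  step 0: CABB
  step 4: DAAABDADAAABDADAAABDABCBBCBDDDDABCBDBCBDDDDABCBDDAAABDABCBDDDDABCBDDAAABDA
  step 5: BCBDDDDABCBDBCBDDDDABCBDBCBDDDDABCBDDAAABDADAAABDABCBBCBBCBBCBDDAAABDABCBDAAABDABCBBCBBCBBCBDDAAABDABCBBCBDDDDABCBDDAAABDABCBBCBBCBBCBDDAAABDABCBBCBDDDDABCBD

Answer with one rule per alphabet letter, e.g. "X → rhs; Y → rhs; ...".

  step 4 ⇒ step 5: DAAABDADAAABDADAAABDABCBBCBDDDDABCBDBCBDDDDABCBDDAAABDABCBDDDDABCBDDAAABDA ⇒ BCB·D·D·D·DA·BCB·D·BCB·D·D·D·DA·BCB·D·BCB·D·D·D·DA·BCB·D·DA·AAB·DA·DA·AAB·DA·BCB·BCB·BCB·BCB·D·DA·AAB·DA·BCB·DA·AAB·DA·BCB·BCB·BCB·BCB·D·DA·AAB·DA·BCB·BCB·D·D·D·DA·BCB·D·DA·AAB·DA·BCB·BCB·BCB·BCB·D·DA·AAB·DA·BCB·BCB·D·D·D·DA·BCB·D
    A ↦ D
    B ↦ DA
    C ↦ AAB
    D ↦ BCB

A->D, B->DA, C->AAB, D->BCB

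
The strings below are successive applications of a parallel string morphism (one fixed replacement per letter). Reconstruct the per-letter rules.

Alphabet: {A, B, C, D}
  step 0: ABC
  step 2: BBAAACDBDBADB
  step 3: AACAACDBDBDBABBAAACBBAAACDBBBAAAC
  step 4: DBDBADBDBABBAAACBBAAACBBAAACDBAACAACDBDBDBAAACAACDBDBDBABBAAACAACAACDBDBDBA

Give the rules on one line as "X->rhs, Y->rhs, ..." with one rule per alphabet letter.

  step 3 ⇒ step 4: AACAACDBDBDBABBAAACBBAAACDBBBAAAC ⇒ DB·DB·A·DB·DB·A·BBA·AAC·BBA·AAC·BBA·AAC·DB·AAC·AAC·DB·DB·DB·A·AAC·AAC·DB·DB·DB·A·BBA·AAC·AAC·AAC·DB·DB·DB·A
    A ↦ DB
    B ↦ AAC
    C ↦ A
    D ↦ BBA

A->DB, B->AAC, C->A, D->BBA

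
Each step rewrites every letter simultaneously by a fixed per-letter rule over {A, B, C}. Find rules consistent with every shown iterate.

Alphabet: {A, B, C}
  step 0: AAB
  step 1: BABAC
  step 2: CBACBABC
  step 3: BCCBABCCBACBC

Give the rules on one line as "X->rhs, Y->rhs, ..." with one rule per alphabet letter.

  step 2 ⇒ step 3: CBACBABC ⇒ BC·C·BA·BC·C·BA·C·BC
    A ↦ BA
    B ↦ C
    C ↦ BC

A->BA, B->C, C->BC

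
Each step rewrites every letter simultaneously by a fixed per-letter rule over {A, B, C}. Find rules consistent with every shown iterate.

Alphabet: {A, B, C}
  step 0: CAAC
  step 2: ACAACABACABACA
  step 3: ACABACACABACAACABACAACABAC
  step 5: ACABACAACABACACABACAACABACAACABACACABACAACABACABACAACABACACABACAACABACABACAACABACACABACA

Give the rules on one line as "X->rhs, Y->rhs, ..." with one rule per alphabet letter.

A->AC, B->A, C->AB

  step 2 ⇒ step 3: ACAACABACABACA ⇒ AC·AB·AC·AC·AB·AC·A·AC·AB·AC·A·AC·AB·AC
    A ↦ AC
    B ↦ A
    C ↦ AB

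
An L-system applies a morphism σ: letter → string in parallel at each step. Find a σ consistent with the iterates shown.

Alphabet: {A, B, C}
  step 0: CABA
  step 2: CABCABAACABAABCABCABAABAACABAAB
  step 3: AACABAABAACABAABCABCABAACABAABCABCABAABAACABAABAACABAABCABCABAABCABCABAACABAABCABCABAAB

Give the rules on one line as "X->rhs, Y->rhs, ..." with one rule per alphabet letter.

  step 2 ⇒ step 3: CABCABAACABAABCABCABAABAACABAAB ⇒ AA·CAB·AAB·AA·CAB·AAB·CAB·CAB·AA·CAB·AAB·CAB·CAB·AAB·AA·CAB·AAB·AA·CAB·AAB·CAB·CAB·AAB·CAB·CAB·AA·CAB·AAB·CAB·CAB·AAB
    A ↦ CAB
    B ↦ AAB
    C ↦ AA

A->CAB, B->AAB, C->AA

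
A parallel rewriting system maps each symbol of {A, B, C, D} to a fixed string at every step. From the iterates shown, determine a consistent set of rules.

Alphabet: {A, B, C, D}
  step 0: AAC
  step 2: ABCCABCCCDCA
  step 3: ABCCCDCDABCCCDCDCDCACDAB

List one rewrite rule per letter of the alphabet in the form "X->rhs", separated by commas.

  step 2 ⇒ step 3: ABCCABCCCDCA ⇒ AB·CC·CD·CD·AB·CC·CD·CD·CD·CA·CD·AB
    A ↦ AB
    B ↦ CC
    C ↦ CD
    D ↦ CA

A->AB, B->CC, C->CD, D->CA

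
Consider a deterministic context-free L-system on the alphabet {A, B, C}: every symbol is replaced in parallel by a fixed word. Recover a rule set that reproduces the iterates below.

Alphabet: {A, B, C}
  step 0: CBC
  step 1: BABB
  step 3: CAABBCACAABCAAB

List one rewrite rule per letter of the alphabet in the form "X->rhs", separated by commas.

  step 0 ⇒ step 1: CBC ⇒ B·AB·B
    B ↦ AB
    C ↦ B
    A ↦ CA  (constrained at step 1)

A->CA, B->AB, C->B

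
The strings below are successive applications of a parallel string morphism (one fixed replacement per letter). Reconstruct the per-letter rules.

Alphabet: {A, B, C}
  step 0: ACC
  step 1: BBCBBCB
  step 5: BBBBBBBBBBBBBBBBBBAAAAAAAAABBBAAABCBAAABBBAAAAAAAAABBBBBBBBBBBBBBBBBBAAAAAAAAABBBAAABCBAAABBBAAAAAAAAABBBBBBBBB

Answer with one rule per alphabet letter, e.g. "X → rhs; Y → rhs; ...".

  step 0 ⇒ step 1: ACC ⇒ B·BCB·BCB
    A ↦ B
    C ↦ BCB
    B ↦ AAA  (constrained at step 1)

A->B, B->AAA, C->BCB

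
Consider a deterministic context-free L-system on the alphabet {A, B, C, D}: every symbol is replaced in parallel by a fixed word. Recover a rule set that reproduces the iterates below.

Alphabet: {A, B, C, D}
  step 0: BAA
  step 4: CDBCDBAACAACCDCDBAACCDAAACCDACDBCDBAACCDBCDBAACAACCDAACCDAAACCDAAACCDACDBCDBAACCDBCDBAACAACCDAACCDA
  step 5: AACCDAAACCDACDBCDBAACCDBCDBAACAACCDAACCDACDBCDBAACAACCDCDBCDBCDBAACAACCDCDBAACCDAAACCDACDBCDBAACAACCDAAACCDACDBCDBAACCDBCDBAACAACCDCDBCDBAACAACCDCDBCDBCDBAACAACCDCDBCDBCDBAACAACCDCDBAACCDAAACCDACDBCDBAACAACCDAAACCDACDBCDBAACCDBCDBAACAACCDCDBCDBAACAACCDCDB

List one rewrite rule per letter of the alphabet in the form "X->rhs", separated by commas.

A->CDB, B->A, C->AAC, D->CD

  step 4 ⇒ step 5: CDBCDBAACAACCDCDBAACCDAAACCDACDBCDBAACCDBCDBAACAACCDAACCDAAACCDAAACCDACDBCDBAACCDBCDBAACAACCDAACCDA ⇒ AAC·CD·A·AAC·CD·A·CDB·CDB·AAC·CDB·CDB·AAC·AAC·CD·AAC·CD·A·CDB·CDB·AAC·AAC·CD·CDB·CDB·CDB·AAC·AAC·CD·CDB·AAC·CD·A·AAC·CD·A·CDB·CDB·AAC·AAC·CD·A·AAC·CD·A·CDB·CDB·AAC·CDB·CDB·AAC·AAC·CD·CDB·CDB·AAC·AAC·CD·CDB·CDB·CDB·AAC·AAC·CD·CDB·CDB·CDB·AAC·AAC·CD·CDB·AAC·CD·A·AAC·CD·A·CDB·CDB·AAC·AAC·CD·A·AAC·CD·A·CDB·CDB·AAC·CDB·CDB·AAC·AAC·CD·CDB·CDB·AAC·AAC·CD·CDB
    A ↦ CDB
    B ↦ A
    C ↦ AAC
    D ↦ CD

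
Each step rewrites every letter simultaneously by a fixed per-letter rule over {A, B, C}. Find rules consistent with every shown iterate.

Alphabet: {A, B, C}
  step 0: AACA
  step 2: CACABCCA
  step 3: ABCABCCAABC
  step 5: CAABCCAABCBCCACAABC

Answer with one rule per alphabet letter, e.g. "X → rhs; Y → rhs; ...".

A->BC, B->C, C->A

  step 2 ⇒ step 3: CACABCCA ⇒ A·BC·A·BC·C·A·A·BC
    A ↦ BC
    B ↦ C
    C ↦ A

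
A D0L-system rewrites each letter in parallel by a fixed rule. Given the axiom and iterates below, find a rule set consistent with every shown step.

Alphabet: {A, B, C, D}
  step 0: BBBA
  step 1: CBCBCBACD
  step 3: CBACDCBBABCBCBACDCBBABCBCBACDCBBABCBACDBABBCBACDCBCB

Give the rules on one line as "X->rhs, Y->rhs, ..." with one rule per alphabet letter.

A->ACD, B->CB, C->BAB, D->B

  step 0 ⇒ step 1: BBBA ⇒ CB·CB·CB·ACD
    A ↦ ACD
    B ↦ CB
    C ↦ BAB  (constrained at step 1)
    D ↦ B  (constrained at step 1)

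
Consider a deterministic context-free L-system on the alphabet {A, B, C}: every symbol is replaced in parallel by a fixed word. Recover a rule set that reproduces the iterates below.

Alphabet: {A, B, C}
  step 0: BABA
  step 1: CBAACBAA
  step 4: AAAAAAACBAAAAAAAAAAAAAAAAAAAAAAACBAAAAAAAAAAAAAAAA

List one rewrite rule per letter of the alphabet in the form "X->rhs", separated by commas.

A->AA, B->CB, C->A

  step 0 ⇒ step 1: BABA ⇒ CB·AA·CB·AA
    A ↦ AA
    B ↦ CB
    C ↦ A  (constrained at step 1)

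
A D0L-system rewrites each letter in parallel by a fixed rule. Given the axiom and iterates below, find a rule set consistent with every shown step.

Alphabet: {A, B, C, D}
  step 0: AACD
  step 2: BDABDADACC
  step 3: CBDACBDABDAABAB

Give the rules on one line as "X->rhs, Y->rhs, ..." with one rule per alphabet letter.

A->DA, B->C, C->AB, D->B

  step 2 ⇒ step 3: BDABDADACC ⇒ C·B·DA·C·B·DA·B·DA·AB·AB
    A ↦ DA
    B ↦ C
    C ↦ AB
    D ↦ B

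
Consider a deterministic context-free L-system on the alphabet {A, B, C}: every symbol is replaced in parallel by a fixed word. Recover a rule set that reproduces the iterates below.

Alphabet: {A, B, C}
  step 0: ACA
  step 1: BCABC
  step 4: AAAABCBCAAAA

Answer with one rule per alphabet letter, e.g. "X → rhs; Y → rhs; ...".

A->BC, B->A, C->A

  step 0 ⇒ step 1: ACA ⇒ BC·A·BC
    A ↦ BC
    C ↦ A
    B ↦ A  (constrained at step 1)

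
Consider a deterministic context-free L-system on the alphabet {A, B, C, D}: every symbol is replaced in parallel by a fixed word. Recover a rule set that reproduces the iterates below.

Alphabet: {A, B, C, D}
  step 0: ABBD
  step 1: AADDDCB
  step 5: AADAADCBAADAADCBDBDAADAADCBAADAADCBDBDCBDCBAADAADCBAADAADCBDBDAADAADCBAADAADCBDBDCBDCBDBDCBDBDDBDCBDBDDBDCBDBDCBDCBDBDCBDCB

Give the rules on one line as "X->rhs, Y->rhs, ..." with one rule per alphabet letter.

  step 0 ⇒ step 1: ABBD ⇒ AAD·D·D·CB
    A ↦ AAD
    B ↦ D
    D ↦ CB
    C ↦ DB  (constrained at step 1)

A->AAD, B->D, C->DB, D->CB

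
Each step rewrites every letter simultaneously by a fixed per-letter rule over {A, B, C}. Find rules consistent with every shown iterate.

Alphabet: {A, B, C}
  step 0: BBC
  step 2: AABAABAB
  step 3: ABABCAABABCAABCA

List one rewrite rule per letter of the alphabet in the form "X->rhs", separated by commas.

  step 2 ⇒ step 3: AABAABAB ⇒ AB·AB·CA·AB·AB·CA·AB·CA
    A ↦ AB
    B ↦ CA
    C ↦ A  (constrained at step 0)

A->AB, B->CA, C->A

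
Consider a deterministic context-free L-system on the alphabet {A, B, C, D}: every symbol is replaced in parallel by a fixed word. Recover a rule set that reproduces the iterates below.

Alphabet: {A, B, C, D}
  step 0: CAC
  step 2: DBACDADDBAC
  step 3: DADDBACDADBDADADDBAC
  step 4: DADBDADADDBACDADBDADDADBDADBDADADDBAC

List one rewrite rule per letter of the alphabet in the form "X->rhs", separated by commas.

  step 3 ⇒ step 4: DADDBACDADBDADADDBAC ⇒ DA·DB·DA·DA·D·DB·AC·DA·DB·DA·D·DA·DB·DA·DB·DA·DA·D·DB·AC
    A ↦ DB
    B ↦ D
    C ↦ AC
    D ↦ DA

A->DB, B->D, C->AC, D->DA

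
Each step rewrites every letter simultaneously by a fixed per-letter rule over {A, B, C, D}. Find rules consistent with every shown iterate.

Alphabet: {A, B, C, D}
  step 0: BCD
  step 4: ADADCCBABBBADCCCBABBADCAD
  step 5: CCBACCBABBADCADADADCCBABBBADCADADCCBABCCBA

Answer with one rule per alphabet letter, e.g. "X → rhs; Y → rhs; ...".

  step 4 ⇒ step 5: ADADCCBABBBADCCCBABBADCAD ⇒ C·CBA·C·CBA·B·B·AD·C·AD·AD·AD·C·CBA·B·B·B·AD·C·AD·AD·C·CBA·B·C·CBA
    A ↦ C
    B ↦ AD
    C ↦ B
    D ↦ CBA

A->C, B->AD, C->B, D->CBA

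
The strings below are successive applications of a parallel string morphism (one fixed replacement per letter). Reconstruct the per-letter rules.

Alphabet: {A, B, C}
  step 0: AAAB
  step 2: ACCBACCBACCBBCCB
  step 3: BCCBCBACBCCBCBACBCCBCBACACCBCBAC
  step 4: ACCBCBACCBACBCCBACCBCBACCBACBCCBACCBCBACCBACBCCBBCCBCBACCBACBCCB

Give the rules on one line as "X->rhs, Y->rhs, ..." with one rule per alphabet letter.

  step 3 ⇒ step 4: BCCBCBACBCCBCBACBCCBCBACACCBCBAC ⇒ AC·CB·CB·AC·CB·AC·BC·CB·AC·CB·CB·AC·CB·AC·BC·CB·AC·CB·CB·AC·CB·AC·BC·CB·BC·CB·CB·AC·CB·AC·BC·CB
    A ↦ BC
    B ↦ AC
    C ↦ CB

A->BC, B->AC, C->CB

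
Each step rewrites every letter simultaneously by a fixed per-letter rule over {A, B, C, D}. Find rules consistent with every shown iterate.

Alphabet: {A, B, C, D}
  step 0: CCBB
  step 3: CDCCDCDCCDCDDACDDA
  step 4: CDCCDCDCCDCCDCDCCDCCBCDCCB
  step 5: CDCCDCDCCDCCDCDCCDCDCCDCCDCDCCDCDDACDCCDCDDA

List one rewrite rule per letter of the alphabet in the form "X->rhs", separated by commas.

  step 4 ⇒ step 5: CDCCDCDCCDCCDCDCCDCCBCDCCB ⇒ CD·C·CD·CD·C·CD·C·CD·CD·C·CD·CD·C·CD·C·CD·CD·C·CD·CD·DA·CD·C·CD·CD·DA
    B ↦ DA
    C ↦ CD
    D ↦ C
  step 3 ⇒ step 4: CDCCDCDCCDCDDACDDA ⇒ CD·C·CD·CD·C·CD·C·CD·CD·C·CD·C·C·B·CD·C·C·B
    A ↦ B

A->B, B->DA, C->CD, D->C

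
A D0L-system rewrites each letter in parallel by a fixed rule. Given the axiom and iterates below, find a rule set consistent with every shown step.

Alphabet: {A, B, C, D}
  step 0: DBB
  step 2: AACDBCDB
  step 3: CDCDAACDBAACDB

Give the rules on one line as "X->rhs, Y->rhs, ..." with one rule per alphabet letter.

A->CD, B->DB, C->AA, D->C

  step 2 ⇒ step 3: AACDBCDB ⇒ CD·CD·AA·C·DB·AA·C·DB
    A ↦ CD
    B ↦ DB
    C ↦ AA
    D ↦ C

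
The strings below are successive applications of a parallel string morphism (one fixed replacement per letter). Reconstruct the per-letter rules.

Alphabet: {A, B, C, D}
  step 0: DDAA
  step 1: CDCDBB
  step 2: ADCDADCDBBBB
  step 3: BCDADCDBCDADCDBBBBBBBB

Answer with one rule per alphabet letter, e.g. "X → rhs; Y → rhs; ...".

A->B, B->BB, C->AD, D->CD

  step 2 ⇒ step 3: ADCDADCDBBBB ⇒ B·CD·AD·CD·B·CD·AD·CD·BB·BB·BB·BB
    A ↦ B
    B ↦ BB
    C ↦ AD
    D ↦ CD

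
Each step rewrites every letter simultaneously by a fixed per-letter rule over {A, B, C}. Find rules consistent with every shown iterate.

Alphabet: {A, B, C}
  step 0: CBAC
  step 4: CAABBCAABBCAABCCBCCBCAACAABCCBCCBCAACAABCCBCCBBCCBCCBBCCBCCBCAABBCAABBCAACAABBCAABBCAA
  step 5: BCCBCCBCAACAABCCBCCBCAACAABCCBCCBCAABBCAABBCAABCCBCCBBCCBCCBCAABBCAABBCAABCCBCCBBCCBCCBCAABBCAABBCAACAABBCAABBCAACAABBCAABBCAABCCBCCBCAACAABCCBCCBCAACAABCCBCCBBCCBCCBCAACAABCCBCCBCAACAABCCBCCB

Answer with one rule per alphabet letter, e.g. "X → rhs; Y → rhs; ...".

  step 4 ⇒ step 5: CAABBCAABBCAABCCBCCBCAACAABCCBCCBCAACAABCCBCCBBCCBCCBBCCBCCBCAABBCAABBCAACAABBCAABBCAA ⇒ B·CCB·CCB·CAA·CAA·B·CCB·CCB·CAA·CAA·B·CCB·CCB·CAA·B·B·CAA·B·B·CAA·B·CCB·CCB·B·CCB·CCB·CAA·B·B·CAA·B·B·CAA·B·CCB·CCB·B·CCB·CCB·CAA·B·B·CAA·B·B·CAA·CAA·B·B·CAA·B·B·CAA·CAA·B·B·CAA·B·B·CAA·B·CCB·CCB·CAA·CAA·B·CCB·CCB·CAA·CAA·B·CCB·CCB·B·CCB·CCB·CAA·CAA·B·CCB·CCB·CAA·CAA·B·CCB·CCB
    A ↦ CCB
    B ↦ CAA
    C ↦ B

A->CCB, B->CAA, C->B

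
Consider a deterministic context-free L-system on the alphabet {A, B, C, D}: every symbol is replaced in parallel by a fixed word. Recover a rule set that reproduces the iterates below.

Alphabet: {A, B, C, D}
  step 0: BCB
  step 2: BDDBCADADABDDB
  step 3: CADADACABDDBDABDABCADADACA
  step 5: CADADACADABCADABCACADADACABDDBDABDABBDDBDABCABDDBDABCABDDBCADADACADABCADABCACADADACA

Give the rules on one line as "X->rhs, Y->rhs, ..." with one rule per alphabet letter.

  step 2 ⇒ step 3: BDDBCADADABDDB ⇒ CA·DA·DA·CA·BDD·B·DA·B·DA·B·CA·DA·DA·CA
    A ↦ B
    B ↦ CA
    C ↦ BDD
    D ↦ DA

A->B, B->CA, C->BDD, D->DA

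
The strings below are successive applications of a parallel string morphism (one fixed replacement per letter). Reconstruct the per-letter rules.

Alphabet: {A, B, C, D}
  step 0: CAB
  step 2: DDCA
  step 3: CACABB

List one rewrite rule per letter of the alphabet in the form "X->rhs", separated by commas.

A->B, B->D, C->B, D->CA

  step 2 ⇒ step 3: DDCA ⇒ CA·CA·B·B
    A ↦ B
    C ↦ B
    D ↦ CA
    B ↦ D  (constrained at step 0)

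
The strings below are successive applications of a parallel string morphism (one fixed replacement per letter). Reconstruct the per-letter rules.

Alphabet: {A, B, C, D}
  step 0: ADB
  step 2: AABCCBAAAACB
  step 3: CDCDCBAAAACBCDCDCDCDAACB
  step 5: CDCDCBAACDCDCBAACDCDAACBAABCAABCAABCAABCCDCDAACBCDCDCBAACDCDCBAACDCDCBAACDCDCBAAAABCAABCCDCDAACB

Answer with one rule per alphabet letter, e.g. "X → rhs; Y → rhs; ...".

A->CD, B->CB, C->AA, D->BC

  step 2 ⇒ step 3: AABCCBAAAACB ⇒ CD·CD·CB·AA·AA·CB·CD·CD·CD·CD·AA·CB
    A ↦ CD
    B ↦ CB
    C ↦ AA
    D ↦ BC  (constrained at step 0)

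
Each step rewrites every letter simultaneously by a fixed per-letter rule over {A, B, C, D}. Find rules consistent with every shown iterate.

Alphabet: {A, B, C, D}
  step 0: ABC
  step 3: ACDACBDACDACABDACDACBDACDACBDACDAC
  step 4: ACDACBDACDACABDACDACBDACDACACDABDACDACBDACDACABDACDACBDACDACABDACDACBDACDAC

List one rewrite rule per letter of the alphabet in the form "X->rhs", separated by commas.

A->ACD, B->A, C->AC, D->BD

  step 3 ⇒ step 4: ACDACBDACDACABDACDACBDACDACBDACDAC ⇒ ACD·AC·BD·ACD·AC·A·BD·ACD·AC·BD·ACD·AC·ACD·A·BD·ACD·AC·BD·ACD·AC·A·BD·ACD·AC·BD·ACD·AC·A·BD·ACD·AC·BD·ACD·AC
    A ↦ ACD
    B ↦ A
    C ↦ AC
    D ↦ BD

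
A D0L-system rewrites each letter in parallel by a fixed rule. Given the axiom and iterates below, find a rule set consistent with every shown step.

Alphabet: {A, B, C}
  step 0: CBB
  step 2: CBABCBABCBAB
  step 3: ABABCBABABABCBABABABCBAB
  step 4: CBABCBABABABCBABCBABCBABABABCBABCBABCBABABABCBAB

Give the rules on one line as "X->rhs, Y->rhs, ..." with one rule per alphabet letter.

  step 3 ⇒ step 4: ABABCBABABABCBABABABCBAB ⇒ CB·AB·CB·AB·AB·AB·CB·AB·CB·AB·CB·AB·AB·AB·CB·AB·CB·AB·CB·AB·AB·AB·CB·AB
    A ↦ CB
    B ↦ AB
    C ↦ AB

A->CB, B->AB, C->AB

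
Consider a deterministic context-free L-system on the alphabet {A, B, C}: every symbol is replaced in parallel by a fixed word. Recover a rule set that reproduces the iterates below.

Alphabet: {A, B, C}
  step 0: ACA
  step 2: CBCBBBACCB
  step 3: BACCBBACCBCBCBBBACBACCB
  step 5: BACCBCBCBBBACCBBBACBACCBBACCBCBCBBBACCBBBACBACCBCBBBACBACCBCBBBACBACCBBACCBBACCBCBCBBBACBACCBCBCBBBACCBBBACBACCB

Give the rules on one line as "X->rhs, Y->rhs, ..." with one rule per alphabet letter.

  step 2 ⇒ step 3: CBCBBBACCB ⇒ BAC·CB·BAC·CB·CB·CB·B·BAC·BAC·CB
    A ↦ B
    B ↦ CB
    C ↦ BAC

A->B, B->CB, C->BAC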